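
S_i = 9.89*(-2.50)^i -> [9.89, -24.72, 61.81, -154.53, 386.33]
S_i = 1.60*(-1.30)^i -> [1.6, -2.08, 2.7, -3.52, 4.57]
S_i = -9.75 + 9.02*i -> [-9.75, -0.73, 8.29, 17.31, 26.33]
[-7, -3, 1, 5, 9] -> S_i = -7 + 4*i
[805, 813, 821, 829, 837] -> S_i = 805 + 8*i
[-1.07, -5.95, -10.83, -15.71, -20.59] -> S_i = -1.07 + -4.88*i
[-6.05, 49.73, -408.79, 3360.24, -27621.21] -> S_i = -6.05*(-8.22)^i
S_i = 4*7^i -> [4, 28, 196, 1372, 9604]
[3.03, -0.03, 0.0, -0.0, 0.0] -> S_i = 3.03*(-0.01)^i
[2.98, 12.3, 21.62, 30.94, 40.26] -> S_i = 2.98 + 9.32*i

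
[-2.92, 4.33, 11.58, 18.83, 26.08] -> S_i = -2.92 + 7.25*i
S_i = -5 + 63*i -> [-5, 58, 121, 184, 247]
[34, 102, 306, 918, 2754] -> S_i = 34*3^i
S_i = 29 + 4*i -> [29, 33, 37, 41, 45]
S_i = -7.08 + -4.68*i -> [-7.08, -11.76, -16.44, -21.12, -25.8]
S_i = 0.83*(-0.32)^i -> [0.83, -0.27, 0.08, -0.03, 0.01]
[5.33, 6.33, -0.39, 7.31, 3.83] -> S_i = Random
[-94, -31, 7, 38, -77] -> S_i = Random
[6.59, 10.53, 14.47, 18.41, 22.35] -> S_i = 6.59 + 3.94*i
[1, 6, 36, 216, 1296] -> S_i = 1*6^i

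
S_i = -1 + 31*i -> [-1, 30, 61, 92, 123]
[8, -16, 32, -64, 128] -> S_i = 8*-2^i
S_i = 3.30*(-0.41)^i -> [3.3, -1.35, 0.55, -0.23, 0.09]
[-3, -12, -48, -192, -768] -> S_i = -3*4^i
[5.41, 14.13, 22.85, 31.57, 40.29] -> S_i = 5.41 + 8.72*i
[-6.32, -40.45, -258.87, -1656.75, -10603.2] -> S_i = -6.32*6.40^i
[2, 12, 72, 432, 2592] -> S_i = 2*6^i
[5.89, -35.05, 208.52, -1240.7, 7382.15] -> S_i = 5.89*(-5.95)^i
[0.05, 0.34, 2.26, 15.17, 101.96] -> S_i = 0.05*6.72^i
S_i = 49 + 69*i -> [49, 118, 187, 256, 325]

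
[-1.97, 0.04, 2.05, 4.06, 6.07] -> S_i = -1.97 + 2.01*i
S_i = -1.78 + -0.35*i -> [-1.78, -2.13, -2.48, -2.83, -3.18]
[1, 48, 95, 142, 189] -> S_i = 1 + 47*i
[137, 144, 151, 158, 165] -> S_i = 137 + 7*i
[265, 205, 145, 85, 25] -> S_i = 265 + -60*i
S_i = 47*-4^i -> [47, -188, 752, -3008, 12032]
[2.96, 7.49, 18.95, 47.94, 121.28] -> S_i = 2.96*2.53^i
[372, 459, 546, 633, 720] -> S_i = 372 + 87*i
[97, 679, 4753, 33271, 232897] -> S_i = 97*7^i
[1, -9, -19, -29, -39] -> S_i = 1 + -10*i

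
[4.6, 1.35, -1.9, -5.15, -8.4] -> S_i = 4.60 + -3.25*i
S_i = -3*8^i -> [-3, -24, -192, -1536, -12288]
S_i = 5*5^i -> [5, 25, 125, 625, 3125]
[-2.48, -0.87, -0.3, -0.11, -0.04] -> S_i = -2.48*0.35^i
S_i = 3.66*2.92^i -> [3.66, 10.69, 31.21, 91.12, 266.08]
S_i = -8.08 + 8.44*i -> [-8.08, 0.36, 8.8, 17.24, 25.68]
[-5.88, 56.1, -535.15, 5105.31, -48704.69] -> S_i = -5.88*(-9.54)^i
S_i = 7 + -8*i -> [7, -1, -9, -17, -25]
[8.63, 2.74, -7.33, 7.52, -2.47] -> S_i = Random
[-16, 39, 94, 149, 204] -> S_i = -16 + 55*i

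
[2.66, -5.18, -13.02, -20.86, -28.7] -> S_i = 2.66 + -7.84*i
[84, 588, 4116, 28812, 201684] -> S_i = 84*7^i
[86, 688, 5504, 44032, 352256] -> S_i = 86*8^i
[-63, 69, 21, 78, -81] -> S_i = Random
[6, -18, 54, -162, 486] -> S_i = 6*-3^i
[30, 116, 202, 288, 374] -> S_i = 30 + 86*i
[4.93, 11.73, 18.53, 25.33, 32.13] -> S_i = 4.93 + 6.80*i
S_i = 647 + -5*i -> [647, 642, 637, 632, 627]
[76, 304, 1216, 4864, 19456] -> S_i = 76*4^i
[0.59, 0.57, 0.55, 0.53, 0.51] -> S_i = 0.59 + -0.02*i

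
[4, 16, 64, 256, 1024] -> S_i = 4*4^i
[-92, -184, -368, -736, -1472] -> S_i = -92*2^i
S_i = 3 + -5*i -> [3, -2, -7, -12, -17]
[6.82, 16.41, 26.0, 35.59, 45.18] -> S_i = 6.82 + 9.59*i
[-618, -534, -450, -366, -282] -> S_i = -618 + 84*i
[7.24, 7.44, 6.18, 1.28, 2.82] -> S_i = Random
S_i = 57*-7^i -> [57, -399, 2793, -19551, 136857]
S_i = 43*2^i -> [43, 86, 172, 344, 688]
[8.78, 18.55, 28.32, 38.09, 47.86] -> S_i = 8.78 + 9.77*i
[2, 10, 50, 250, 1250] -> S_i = 2*5^i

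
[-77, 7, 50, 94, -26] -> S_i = Random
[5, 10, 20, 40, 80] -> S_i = 5*2^i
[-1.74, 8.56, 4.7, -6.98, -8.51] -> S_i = Random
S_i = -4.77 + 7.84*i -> [-4.77, 3.07, 10.91, 18.75, 26.59]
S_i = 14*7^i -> [14, 98, 686, 4802, 33614]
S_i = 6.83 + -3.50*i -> [6.83, 3.33, -0.17, -3.67, -7.17]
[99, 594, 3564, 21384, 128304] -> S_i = 99*6^i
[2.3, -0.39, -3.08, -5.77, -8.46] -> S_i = 2.30 + -2.69*i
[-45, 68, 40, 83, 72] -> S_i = Random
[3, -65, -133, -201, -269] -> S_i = 3 + -68*i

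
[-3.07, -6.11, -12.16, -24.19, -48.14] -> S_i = -3.07*1.99^i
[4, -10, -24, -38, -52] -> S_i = 4 + -14*i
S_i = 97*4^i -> [97, 388, 1552, 6208, 24832]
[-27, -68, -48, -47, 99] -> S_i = Random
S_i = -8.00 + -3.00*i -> [-8.0, -11.0, -14.0, -17.0, -20.0]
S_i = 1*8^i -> [1, 8, 64, 512, 4096]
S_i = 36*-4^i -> [36, -144, 576, -2304, 9216]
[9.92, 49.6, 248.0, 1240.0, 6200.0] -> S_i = 9.92*5.00^i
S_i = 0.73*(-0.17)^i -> [0.73, -0.12, 0.02, -0.0, 0.0]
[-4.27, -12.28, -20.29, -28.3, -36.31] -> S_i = -4.27 + -8.01*i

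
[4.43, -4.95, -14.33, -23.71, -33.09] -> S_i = 4.43 + -9.38*i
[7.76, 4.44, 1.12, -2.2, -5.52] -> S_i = 7.76 + -3.32*i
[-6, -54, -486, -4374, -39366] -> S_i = -6*9^i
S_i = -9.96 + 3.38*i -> [-9.96, -6.58, -3.2, 0.18, 3.56]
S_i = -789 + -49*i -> [-789, -838, -887, -936, -985]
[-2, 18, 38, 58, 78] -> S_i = -2 + 20*i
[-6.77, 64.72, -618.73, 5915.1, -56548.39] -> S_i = -6.77*(-9.56)^i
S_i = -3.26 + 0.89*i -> [-3.26, -2.37, -1.48, -0.59, 0.3]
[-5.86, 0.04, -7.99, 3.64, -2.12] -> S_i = Random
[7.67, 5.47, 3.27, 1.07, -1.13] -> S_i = 7.67 + -2.20*i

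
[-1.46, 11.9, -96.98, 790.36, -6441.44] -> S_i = -1.46*(-8.15)^i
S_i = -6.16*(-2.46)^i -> [-6.16, 15.15, -37.28, 91.7, -225.59]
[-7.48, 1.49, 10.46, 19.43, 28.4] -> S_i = -7.48 + 8.97*i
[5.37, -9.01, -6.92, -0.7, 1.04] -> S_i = Random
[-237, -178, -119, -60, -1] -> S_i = -237 + 59*i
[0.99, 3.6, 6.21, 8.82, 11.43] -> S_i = 0.99 + 2.61*i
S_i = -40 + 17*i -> [-40, -23, -6, 11, 28]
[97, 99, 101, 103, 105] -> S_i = 97 + 2*i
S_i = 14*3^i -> [14, 42, 126, 378, 1134]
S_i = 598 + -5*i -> [598, 593, 588, 583, 578]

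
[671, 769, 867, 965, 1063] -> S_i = 671 + 98*i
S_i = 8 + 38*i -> [8, 46, 84, 122, 160]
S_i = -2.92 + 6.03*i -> [-2.92, 3.11, 9.14, 15.17, 21.2]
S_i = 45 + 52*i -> [45, 97, 149, 201, 253]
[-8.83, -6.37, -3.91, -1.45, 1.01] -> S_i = -8.83 + 2.46*i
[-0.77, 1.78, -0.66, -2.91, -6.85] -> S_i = Random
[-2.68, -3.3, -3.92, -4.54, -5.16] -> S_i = -2.68 + -0.62*i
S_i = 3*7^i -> [3, 21, 147, 1029, 7203]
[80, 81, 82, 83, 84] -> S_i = 80 + 1*i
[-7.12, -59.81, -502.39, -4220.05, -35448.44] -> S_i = -7.12*8.40^i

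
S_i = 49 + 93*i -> [49, 142, 235, 328, 421]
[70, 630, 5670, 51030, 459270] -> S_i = 70*9^i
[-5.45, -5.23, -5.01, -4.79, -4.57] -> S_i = -5.45 + 0.22*i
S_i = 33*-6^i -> [33, -198, 1188, -7128, 42768]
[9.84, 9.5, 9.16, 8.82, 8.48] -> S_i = 9.84 + -0.34*i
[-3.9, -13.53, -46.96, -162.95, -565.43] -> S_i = -3.90*3.47^i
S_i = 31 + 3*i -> [31, 34, 37, 40, 43]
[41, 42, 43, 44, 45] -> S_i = 41 + 1*i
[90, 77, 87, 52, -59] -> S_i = Random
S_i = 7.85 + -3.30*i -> [7.85, 4.55, 1.25, -2.05, -5.35]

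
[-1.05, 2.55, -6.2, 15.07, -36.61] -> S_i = -1.05*(-2.43)^i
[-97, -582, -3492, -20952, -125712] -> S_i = -97*6^i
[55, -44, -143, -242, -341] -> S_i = 55 + -99*i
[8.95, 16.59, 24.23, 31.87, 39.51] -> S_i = 8.95 + 7.64*i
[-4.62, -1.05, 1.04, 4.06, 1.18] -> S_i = Random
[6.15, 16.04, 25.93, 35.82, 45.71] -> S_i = 6.15 + 9.89*i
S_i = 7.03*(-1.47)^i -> [7.03, -10.33, 15.19, -22.33, 32.83]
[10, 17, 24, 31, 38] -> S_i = 10 + 7*i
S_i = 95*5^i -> [95, 475, 2375, 11875, 59375]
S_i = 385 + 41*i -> [385, 426, 467, 508, 549]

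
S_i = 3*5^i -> [3, 15, 75, 375, 1875]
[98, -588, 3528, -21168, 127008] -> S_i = 98*-6^i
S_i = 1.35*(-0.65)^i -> [1.35, -0.88, 0.57, -0.37, 0.24]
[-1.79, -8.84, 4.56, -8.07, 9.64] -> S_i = Random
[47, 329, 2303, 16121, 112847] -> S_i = 47*7^i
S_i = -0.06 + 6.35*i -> [-0.06, 6.29, 12.64, 18.99, 25.34]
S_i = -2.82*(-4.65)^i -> [-2.82, 13.11, -60.98, 283.54, -1318.44]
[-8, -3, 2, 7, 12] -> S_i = -8 + 5*i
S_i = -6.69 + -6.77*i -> [-6.69, -13.46, -20.23, -27.0, -33.77]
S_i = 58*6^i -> [58, 348, 2088, 12528, 75168]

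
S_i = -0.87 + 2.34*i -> [-0.87, 1.47, 3.81, 6.15, 8.49]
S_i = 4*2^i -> [4, 8, 16, 32, 64]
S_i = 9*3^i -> [9, 27, 81, 243, 729]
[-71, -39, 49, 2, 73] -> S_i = Random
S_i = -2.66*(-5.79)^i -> [-2.66, 15.4, -89.17, 516.32, -2989.48]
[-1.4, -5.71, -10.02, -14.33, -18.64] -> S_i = -1.40 + -4.31*i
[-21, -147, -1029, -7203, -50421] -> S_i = -21*7^i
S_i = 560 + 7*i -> [560, 567, 574, 581, 588]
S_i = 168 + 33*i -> [168, 201, 234, 267, 300]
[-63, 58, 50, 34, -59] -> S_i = Random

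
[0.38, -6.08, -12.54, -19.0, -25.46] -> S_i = 0.38 + -6.46*i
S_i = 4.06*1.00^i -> [4.06, 4.06, 4.06, 4.06, 4.06]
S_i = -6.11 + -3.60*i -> [-6.11, -9.71, -13.31, -16.91, -20.51]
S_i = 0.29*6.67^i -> [0.29, 1.93, 12.9, 86.05, 573.99]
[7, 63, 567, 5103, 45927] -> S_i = 7*9^i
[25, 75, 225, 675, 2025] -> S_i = 25*3^i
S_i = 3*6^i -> [3, 18, 108, 648, 3888]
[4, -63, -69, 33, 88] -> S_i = Random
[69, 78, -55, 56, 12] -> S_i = Random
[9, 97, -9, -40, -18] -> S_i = Random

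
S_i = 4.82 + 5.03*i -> [4.82, 9.85, 14.88, 19.91, 24.94]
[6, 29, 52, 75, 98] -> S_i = 6 + 23*i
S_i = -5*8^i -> [-5, -40, -320, -2560, -20480]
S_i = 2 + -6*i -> [2, -4, -10, -16, -22]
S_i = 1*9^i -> [1, 9, 81, 729, 6561]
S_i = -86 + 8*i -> [-86, -78, -70, -62, -54]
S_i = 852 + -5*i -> [852, 847, 842, 837, 832]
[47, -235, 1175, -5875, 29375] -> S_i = 47*-5^i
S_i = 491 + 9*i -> [491, 500, 509, 518, 527]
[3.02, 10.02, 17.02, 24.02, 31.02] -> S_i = 3.02 + 7.00*i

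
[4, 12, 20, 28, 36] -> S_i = 4 + 8*i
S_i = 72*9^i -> [72, 648, 5832, 52488, 472392]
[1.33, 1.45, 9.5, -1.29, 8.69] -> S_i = Random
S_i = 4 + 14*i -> [4, 18, 32, 46, 60]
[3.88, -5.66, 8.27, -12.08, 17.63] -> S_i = 3.88*(-1.46)^i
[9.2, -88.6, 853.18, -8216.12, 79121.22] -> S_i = 9.20*(-9.63)^i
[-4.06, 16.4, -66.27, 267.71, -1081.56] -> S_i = -4.06*(-4.04)^i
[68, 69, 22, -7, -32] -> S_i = Random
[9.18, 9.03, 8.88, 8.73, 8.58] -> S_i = 9.18 + -0.15*i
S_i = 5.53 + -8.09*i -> [5.53, -2.56, -10.65, -18.74, -26.83]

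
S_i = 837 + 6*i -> [837, 843, 849, 855, 861]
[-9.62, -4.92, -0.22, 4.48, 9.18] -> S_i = -9.62 + 4.70*i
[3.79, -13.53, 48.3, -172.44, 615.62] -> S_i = 3.79*(-3.57)^i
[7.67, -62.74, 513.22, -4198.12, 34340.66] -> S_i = 7.67*(-8.18)^i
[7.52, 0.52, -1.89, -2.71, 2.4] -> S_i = Random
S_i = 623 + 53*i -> [623, 676, 729, 782, 835]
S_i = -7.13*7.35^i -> [-7.13, -52.41, -385.18, -2831.08, -20808.41]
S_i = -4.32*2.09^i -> [-4.32, -9.03, -18.87, -39.44, -82.43]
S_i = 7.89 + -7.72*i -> [7.89, 0.17, -7.55, -15.27, -22.99]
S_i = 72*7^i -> [72, 504, 3528, 24696, 172872]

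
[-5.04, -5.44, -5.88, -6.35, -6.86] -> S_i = -5.04*1.08^i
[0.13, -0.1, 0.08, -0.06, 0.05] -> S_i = 0.13*(-0.78)^i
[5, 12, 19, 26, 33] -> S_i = 5 + 7*i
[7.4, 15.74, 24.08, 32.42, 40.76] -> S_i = 7.40 + 8.34*i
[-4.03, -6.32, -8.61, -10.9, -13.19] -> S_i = -4.03 + -2.29*i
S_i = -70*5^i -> [-70, -350, -1750, -8750, -43750]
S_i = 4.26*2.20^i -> [4.26, 9.37, 20.62, 45.36, 99.79]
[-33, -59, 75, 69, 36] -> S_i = Random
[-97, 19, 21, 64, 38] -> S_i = Random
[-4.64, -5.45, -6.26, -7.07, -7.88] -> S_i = -4.64 + -0.81*i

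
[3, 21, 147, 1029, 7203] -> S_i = 3*7^i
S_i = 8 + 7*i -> [8, 15, 22, 29, 36]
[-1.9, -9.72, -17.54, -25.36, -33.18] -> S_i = -1.90 + -7.82*i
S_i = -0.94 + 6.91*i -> [-0.94, 5.97, 12.88, 19.79, 26.7]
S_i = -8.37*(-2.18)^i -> [-8.37, 18.25, -39.78, 86.72, -189.04]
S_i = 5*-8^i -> [5, -40, 320, -2560, 20480]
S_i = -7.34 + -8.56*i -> [-7.34, -15.9, -24.46, -33.02, -41.58]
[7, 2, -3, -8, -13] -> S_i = 7 + -5*i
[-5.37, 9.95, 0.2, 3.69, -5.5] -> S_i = Random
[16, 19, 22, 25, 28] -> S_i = 16 + 3*i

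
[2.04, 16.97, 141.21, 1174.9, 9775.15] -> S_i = 2.04*8.32^i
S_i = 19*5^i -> [19, 95, 475, 2375, 11875]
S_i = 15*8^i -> [15, 120, 960, 7680, 61440]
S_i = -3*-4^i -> [-3, 12, -48, 192, -768]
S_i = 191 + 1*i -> [191, 192, 193, 194, 195]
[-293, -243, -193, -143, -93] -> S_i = -293 + 50*i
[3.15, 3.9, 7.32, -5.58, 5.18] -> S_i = Random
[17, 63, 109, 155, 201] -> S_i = 17 + 46*i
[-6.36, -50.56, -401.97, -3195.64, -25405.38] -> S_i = -6.36*7.95^i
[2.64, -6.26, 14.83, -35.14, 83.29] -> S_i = 2.64*(-2.37)^i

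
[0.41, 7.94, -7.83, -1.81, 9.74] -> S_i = Random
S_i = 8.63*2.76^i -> [8.63, 23.82, 65.74, 181.44, 500.78]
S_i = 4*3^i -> [4, 12, 36, 108, 324]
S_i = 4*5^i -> [4, 20, 100, 500, 2500]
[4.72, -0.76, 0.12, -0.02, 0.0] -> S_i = 4.72*(-0.16)^i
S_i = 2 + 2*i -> [2, 4, 6, 8, 10]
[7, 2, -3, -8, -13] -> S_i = 7 + -5*i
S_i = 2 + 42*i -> [2, 44, 86, 128, 170]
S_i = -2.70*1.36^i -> [-2.7, -3.67, -4.99, -6.79, -9.24]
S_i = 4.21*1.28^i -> [4.21, 5.39, 6.9, 8.83, 11.3]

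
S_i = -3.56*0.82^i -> [-3.56, -2.92, -2.39, -1.96, -1.61]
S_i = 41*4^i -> [41, 164, 656, 2624, 10496]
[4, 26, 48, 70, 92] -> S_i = 4 + 22*i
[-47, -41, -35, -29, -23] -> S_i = -47 + 6*i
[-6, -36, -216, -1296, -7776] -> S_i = -6*6^i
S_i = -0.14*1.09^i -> [-0.14, -0.15, -0.17, -0.18, -0.2]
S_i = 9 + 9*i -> [9, 18, 27, 36, 45]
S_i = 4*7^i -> [4, 28, 196, 1372, 9604]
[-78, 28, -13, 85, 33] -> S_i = Random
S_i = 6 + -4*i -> [6, 2, -2, -6, -10]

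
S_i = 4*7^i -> [4, 28, 196, 1372, 9604]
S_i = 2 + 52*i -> [2, 54, 106, 158, 210]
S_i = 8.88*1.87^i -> [8.88, 16.61, 31.05, 58.07, 108.59]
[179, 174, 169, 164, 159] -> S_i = 179 + -5*i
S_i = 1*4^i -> [1, 4, 16, 64, 256]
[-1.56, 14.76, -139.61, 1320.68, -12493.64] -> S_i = -1.56*(-9.46)^i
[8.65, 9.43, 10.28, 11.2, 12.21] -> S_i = 8.65*1.09^i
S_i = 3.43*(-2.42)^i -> [3.43, -8.3, 20.09, -48.61, 117.64]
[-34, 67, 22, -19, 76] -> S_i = Random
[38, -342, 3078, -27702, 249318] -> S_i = 38*-9^i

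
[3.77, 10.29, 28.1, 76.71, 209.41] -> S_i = 3.77*2.73^i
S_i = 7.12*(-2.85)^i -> [7.12, -20.29, 57.83, -164.82, 469.74]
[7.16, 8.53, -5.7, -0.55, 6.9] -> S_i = Random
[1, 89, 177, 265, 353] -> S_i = 1 + 88*i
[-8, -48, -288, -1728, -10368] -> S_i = -8*6^i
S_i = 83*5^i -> [83, 415, 2075, 10375, 51875]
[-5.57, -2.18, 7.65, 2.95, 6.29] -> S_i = Random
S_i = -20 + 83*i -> [-20, 63, 146, 229, 312]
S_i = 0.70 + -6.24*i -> [0.7, -5.54, -11.78, -18.02, -24.26]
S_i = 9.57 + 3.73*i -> [9.57, 13.3, 17.03, 20.76, 24.49]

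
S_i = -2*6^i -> [-2, -12, -72, -432, -2592]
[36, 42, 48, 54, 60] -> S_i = 36 + 6*i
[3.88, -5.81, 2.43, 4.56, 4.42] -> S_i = Random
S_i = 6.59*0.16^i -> [6.59, 1.05, 0.17, 0.03, 0.0]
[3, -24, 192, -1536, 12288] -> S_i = 3*-8^i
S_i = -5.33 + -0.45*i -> [-5.33, -5.78, -6.23, -6.68, -7.13]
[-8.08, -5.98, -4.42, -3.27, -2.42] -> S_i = -8.08*0.74^i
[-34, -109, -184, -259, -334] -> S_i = -34 + -75*i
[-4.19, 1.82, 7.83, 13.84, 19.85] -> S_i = -4.19 + 6.01*i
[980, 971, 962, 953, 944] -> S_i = 980 + -9*i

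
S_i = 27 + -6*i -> [27, 21, 15, 9, 3]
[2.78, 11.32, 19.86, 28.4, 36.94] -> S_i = 2.78 + 8.54*i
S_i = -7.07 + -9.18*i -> [-7.07, -16.25, -25.43, -34.61, -43.79]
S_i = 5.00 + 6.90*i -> [5.0, 11.9, 18.8, 25.7, 32.6]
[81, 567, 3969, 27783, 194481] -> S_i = 81*7^i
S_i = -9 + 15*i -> [-9, 6, 21, 36, 51]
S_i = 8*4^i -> [8, 32, 128, 512, 2048]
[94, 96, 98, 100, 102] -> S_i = 94 + 2*i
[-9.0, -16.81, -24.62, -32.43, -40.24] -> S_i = -9.00 + -7.81*i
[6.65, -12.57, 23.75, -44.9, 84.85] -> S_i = 6.65*(-1.89)^i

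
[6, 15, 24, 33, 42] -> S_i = 6 + 9*i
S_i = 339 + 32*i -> [339, 371, 403, 435, 467]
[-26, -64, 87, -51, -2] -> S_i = Random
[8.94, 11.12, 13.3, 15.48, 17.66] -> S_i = 8.94 + 2.18*i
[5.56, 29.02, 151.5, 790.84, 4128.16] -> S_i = 5.56*5.22^i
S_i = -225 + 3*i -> [-225, -222, -219, -216, -213]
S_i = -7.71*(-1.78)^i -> [-7.71, 13.72, -24.43, 43.48, -77.4]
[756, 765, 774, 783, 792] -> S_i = 756 + 9*i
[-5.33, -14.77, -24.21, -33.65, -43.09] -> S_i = -5.33 + -9.44*i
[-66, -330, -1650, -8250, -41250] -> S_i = -66*5^i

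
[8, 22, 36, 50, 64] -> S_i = 8 + 14*i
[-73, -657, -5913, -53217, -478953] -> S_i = -73*9^i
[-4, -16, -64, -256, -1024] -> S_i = -4*4^i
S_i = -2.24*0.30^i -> [-2.24, -0.67, -0.2, -0.06, -0.02]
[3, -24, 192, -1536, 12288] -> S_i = 3*-8^i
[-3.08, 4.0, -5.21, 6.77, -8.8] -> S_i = -3.08*(-1.30)^i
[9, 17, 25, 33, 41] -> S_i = 9 + 8*i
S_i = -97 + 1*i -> [-97, -96, -95, -94, -93]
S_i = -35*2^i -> [-35, -70, -140, -280, -560]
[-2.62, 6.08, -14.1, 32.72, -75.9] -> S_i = -2.62*(-2.32)^i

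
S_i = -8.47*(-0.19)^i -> [-8.47, 1.61, -0.31, 0.06, -0.01]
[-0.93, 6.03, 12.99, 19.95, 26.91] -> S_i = -0.93 + 6.96*i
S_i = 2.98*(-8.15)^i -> [2.98, -24.29, 197.94, -1613.2, 13147.61]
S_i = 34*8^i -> [34, 272, 2176, 17408, 139264]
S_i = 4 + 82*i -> [4, 86, 168, 250, 332]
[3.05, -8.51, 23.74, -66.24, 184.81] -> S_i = 3.05*(-2.79)^i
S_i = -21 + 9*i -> [-21, -12, -3, 6, 15]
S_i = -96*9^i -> [-96, -864, -7776, -69984, -629856]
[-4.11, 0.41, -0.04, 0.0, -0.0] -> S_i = -4.11*(-0.10)^i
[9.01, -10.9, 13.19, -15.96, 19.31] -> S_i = 9.01*(-1.21)^i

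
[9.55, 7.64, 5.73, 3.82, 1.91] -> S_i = 9.55 + -1.91*i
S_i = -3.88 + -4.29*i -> [-3.88, -8.17, -12.46, -16.75, -21.04]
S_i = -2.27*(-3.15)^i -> [-2.27, 7.15, -22.52, 70.95, -223.5]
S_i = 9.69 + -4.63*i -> [9.69, 5.06, 0.43, -4.2, -8.83]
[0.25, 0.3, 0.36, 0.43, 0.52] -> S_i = 0.25*1.20^i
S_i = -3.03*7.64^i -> [-3.03, -23.15, -176.86, -1351.21, -10323.24]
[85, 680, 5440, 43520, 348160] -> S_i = 85*8^i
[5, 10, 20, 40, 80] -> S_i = 5*2^i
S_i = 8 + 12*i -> [8, 20, 32, 44, 56]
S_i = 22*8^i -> [22, 176, 1408, 11264, 90112]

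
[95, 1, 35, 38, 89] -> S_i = Random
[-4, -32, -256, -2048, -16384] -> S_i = -4*8^i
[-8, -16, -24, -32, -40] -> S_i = -8 + -8*i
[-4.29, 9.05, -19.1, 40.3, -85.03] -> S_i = -4.29*(-2.11)^i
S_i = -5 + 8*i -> [-5, 3, 11, 19, 27]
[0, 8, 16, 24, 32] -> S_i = 0 + 8*i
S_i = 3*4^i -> [3, 12, 48, 192, 768]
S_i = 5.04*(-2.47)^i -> [5.04, -12.45, 30.75, -75.95, 187.59]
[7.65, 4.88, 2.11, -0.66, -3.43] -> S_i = 7.65 + -2.77*i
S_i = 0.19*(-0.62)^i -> [0.19, -0.12, 0.07, -0.05, 0.03]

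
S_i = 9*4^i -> [9, 36, 144, 576, 2304]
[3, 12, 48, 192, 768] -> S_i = 3*4^i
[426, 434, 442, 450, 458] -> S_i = 426 + 8*i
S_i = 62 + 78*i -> [62, 140, 218, 296, 374]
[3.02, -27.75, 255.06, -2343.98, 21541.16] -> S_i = 3.02*(-9.19)^i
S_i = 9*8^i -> [9, 72, 576, 4608, 36864]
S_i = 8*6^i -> [8, 48, 288, 1728, 10368]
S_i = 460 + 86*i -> [460, 546, 632, 718, 804]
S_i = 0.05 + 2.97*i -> [0.05, 3.02, 5.99, 8.96, 11.93]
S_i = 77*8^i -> [77, 616, 4928, 39424, 315392]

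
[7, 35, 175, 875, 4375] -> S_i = 7*5^i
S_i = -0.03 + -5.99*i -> [-0.03, -6.02, -12.01, -18.0, -23.99]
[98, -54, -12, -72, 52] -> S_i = Random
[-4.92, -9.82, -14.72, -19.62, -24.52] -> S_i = -4.92 + -4.90*i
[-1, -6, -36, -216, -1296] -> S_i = -1*6^i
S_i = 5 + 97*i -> [5, 102, 199, 296, 393]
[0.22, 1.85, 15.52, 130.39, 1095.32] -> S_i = 0.22*8.40^i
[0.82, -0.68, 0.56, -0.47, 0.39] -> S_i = 0.82*(-0.83)^i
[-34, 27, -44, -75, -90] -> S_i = Random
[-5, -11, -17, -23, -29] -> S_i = -5 + -6*i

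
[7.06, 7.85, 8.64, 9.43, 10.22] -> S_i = 7.06 + 0.79*i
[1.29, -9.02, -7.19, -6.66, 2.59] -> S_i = Random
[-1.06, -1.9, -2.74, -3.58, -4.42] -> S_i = -1.06 + -0.84*i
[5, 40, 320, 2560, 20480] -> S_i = 5*8^i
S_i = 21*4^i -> [21, 84, 336, 1344, 5376]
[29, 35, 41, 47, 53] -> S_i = 29 + 6*i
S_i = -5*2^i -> [-5, -10, -20, -40, -80]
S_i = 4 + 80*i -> [4, 84, 164, 244, 324]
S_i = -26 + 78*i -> [-26, 52, 130, 208, 286]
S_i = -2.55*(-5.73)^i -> [-2.55, 14.61, -83.72, 479.74, -2748.9]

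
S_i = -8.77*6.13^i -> [-8.77, -53.76, -329.55, -2020.14, -12383.45]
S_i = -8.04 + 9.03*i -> [-8.04, 0.99, 10.02, 19.05, 28.08]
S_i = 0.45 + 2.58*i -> [0.45, 3.03, 5.61, 8.19, 10.77]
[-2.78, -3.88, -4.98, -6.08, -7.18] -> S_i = -2.78 + -1.10*i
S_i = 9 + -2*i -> [9, 7, 5, 3, 1]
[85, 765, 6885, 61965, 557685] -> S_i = 85*9^i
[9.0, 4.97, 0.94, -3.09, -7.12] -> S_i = 9.00 + -4.03*i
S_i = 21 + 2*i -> [21, 23, 25, 27, 29]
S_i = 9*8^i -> [9, 72, 576, 4608, 36864]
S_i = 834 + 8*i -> [834, 842, 850, 858, 866]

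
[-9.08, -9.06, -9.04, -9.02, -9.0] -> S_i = -9.08 + 0.02*i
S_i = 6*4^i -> [6, 24, 96, 384, 1536]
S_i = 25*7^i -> [25, 175, 1225, 8575, 60025]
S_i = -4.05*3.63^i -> [-4.05, -14.7, -53.37, -193.72, -703.2]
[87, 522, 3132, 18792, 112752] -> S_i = 87*6^i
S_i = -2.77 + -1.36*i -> [-2.77, -4.13, -5.49, -6.85, -8.21]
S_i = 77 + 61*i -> [77, 138, 199, 260, 321]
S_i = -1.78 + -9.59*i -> [-1.78, -11.37, -20.96, -30.55, -40.14]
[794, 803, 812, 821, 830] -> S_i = 794 + 9*i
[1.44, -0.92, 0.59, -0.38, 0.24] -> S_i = 1.44*(-0.64)^i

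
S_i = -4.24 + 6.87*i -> [-4.24, 2.63, 9.5, 16.37, 23.24]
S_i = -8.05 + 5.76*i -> [-8.05, -2.29, 3.47, 9.23, 14.99]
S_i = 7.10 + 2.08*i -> [7.1, 9.18, 11.26, 13.34, 15.42]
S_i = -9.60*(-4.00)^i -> [-9.6, 38.4, -153.6, 614.4, -2457.6]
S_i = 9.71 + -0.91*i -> [9.71, 8.8, 7.89, 6.98, 6.07]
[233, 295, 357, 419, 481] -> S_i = 233 + 62*i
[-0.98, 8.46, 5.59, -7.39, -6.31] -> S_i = Random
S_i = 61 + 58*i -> [61, 119, 177, 235, 293]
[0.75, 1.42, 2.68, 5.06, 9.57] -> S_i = 0.75*1.89^i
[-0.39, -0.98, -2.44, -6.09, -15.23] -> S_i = -0.39*2.50^i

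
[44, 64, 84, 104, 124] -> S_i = 44 + 20*i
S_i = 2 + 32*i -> [2, 34, 66, 98, 130]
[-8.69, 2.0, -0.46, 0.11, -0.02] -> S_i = -8.69*(-0.23)^i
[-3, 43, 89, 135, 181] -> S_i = -3 + 46*i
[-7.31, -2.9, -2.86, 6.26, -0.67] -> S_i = Random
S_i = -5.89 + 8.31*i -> [-5.89, 2.42, 10.73, 19.04, 27.35]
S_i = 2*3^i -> [2, 6, 18, 54, 162]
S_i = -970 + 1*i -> [-970, -969, -968, -967, -966]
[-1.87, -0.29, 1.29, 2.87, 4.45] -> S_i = -1.87 + 1.58*i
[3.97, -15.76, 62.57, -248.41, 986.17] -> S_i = 3.97*(-3.97)^i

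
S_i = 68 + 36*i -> [68, 104, 140, 176, 212]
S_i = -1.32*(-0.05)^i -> [-1.32, 0.07, -0.0, 0.0, -0.0]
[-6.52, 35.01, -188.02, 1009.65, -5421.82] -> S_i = -6.52*(-5.37)^i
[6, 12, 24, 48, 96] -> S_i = 6*2^i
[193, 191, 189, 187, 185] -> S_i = 193 + -2*i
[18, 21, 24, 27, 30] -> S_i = 18 + 3*i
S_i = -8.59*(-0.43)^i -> [-8.59, 3.69, -1.59, 0.68, -0.29]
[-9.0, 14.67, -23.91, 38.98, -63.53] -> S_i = -9.00*(-1.63)^i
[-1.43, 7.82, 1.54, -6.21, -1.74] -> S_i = Random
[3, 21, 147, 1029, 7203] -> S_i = 3*7^i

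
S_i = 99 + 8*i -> [99, 107, 115, 123, 131]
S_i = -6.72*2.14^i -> [-6.72, -14.38, -30.77, -65.86, -140.94]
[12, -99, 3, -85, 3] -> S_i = Random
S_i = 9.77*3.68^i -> [9.77, 35.95, 132.31, 486.9, 1791.78]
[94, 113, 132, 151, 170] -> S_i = 94 + 19*i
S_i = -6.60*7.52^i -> [-6.6, -49.63, -373.23, -2806.71, -21106.46]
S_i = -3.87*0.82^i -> [-3.87, -3.17, -2.6, -2.13, -1.75]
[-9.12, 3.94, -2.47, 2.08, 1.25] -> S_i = Random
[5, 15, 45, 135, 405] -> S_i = 5*3^i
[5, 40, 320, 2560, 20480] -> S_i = 5*8^i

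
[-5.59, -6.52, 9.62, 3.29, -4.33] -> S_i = Random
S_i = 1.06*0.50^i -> [1.06, 0.53, 0.26, 0.13, 0.07]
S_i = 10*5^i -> [10, 50, 250, 1250, 6250]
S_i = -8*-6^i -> [-8, 48, -288, 1728, -10368]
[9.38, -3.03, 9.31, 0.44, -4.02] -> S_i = Random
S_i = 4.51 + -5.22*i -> [4.51, -0.71, -5.93, -11.15, -16.37]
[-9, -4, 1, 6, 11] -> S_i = -9 + 5*i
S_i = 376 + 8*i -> [376, 384, 392, 400, 408]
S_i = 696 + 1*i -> [696, 697, 698, 699, 700]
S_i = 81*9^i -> [81, 729, 6561, 59049, 531441]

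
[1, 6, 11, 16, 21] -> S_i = 1 + 5*i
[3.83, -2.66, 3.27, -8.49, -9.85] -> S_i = Random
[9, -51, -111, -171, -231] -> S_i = 9 + -60*i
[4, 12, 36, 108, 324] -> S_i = 4*3^i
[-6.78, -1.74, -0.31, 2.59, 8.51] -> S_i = Random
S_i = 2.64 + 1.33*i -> [2.64, 3.97, 5.3, 6.63, 7.96]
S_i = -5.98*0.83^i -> [-5.98, -4.96, -4.12, -3.42, -2.84]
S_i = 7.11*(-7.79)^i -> [7.11, -55.39, 431.46, -3361.1, 26183.0]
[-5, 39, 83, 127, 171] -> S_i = -5 + 44*i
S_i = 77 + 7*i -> [77, 84, 91, 98, 105]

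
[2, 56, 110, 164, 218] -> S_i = 2 + 54*i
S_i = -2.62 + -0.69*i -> [-2.62, -3.31, -4.0, -4.69, -5.38]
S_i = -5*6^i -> [-5, -30, -180, -1080, -6480]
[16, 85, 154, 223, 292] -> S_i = 16 + 69*i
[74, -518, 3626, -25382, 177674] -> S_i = 74*-7^i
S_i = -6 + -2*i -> [-6, -8, -10, -12, -14]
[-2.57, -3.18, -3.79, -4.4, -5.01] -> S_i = -2.57 + -0.61*i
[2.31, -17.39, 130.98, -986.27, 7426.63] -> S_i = 2.31*(-7.53)^i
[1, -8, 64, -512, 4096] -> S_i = 1*-8^i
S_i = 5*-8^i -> [5, -40, 320, -2560, 20480]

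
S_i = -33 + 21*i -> [-33, -12, 9, 30, 51]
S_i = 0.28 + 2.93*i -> [0.28, 3.21, 6.14, 9.07, 12.0]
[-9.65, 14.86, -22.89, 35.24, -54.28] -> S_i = -9.65*(-1.54)^i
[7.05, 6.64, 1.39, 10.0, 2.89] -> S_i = Random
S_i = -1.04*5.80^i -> [-1.04, -6.03, -34.99, -202.92, -1176.92]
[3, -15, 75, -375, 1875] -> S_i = 3*-5^i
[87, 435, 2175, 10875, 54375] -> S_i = 87*5^i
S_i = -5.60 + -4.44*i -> [-5.6, -10.04, -14.48, -18.92, -23.36]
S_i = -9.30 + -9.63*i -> [-9.3, -18.93, -28.56, -38.19, -47.82]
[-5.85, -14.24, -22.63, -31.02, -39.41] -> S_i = -5.85 + -8.39*i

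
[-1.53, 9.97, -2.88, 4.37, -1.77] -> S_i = Random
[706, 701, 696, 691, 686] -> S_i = 706 + -5*i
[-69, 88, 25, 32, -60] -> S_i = Random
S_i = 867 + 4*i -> [867, 871, 875, 879, 883]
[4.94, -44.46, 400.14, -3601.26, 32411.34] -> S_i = 4.94*(-9.00)^i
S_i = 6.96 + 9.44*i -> [6.96, 16.4, 25.84, 35.28, 44.72]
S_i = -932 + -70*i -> [-932, -1002, -1072, -1142, -1212]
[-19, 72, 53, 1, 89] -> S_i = Random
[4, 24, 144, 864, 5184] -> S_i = 4*6^i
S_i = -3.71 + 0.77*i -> [-3.71, -2.94, -2.17, -1.4, -0.63]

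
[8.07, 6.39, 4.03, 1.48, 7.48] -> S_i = Random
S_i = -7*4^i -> [-7, -28, -112, -448, -1792]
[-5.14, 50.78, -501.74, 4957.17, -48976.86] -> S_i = -5.14*(-9.88)^i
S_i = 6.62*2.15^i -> [6.62, 14.23, 30.6, 65.79, 141.45]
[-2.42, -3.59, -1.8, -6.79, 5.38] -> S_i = Random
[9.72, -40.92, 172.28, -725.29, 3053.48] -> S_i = 9.72*(-4.21)^i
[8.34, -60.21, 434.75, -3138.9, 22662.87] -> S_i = 8.34*(-7.22)^i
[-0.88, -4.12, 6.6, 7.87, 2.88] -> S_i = Random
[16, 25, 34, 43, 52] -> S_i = 16 + 9*i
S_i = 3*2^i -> [3, 6, 12, 24, 48]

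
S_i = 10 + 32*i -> [10, 42, 74, 106, 138]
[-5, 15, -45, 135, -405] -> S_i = -5*-3^i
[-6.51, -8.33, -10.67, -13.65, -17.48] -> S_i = -6.51*1.28^i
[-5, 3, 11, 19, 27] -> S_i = -5 + 8*i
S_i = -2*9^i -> [-2, -18, -162, -1458, -13122]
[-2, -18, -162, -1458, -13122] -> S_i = -2*9^i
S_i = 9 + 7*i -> [9, 16, 23, 30, 37]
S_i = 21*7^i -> [21, 147, 1029, 7203, 50421]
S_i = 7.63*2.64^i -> [7.63, 20.14, 53.18, 140.39, 370.63]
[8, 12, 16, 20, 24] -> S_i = 8 + 4*i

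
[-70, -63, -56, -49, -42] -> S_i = -70 + 7*i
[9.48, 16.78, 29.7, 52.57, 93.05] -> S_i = 9.48*1.77^i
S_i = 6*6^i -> [6, 36, 216, 1296, 7776]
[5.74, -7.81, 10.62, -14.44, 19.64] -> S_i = 5.74*(-1.36)^i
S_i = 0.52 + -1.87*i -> [0.52, -1.35, -3.22, -5.09, -6.96]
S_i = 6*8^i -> [6, 48, 384, 3072, 24576]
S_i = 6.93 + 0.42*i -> [6.93, 7.35, 7.77, 8.19, 8.61]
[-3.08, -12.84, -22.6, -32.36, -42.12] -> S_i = -3.08 + -9.76*i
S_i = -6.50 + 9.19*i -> [-6.5, 2.69, 11.88, 21.07, 30.26]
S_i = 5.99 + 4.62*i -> [5.99, 10.61, 15.23, 19.85, 24.47]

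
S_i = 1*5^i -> [1, 5, 25, 125, 625]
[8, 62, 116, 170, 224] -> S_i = 8 + 54*i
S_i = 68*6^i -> [68, 408, 2448, 14688, 88128]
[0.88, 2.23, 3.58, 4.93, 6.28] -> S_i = 0.88 + 1.35*i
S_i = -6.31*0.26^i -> [-6.31, -1.64, -0.43, -0.11, -0.03]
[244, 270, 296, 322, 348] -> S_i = 244 + 26*i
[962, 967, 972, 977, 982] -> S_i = 962 + 5*i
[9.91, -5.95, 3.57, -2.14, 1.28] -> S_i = 9.91*(-0.60)^i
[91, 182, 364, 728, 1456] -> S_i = 91*2^i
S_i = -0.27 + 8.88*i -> [-0.27, 8.61, 17.49, 26.37, 35.25]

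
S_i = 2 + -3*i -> [2, -1, -4, -7, -10]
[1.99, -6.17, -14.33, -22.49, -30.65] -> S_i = 1.99 + -8.16*i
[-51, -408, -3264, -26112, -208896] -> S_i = -51*8^i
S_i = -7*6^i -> [-7, -42, -252, -1512, -9072]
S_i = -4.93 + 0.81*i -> [-4.93, -4.12, -3.31, -2.5, -1.69]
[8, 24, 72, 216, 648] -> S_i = 8*3^i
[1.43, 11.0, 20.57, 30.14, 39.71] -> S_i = 1.43 + 9.57*i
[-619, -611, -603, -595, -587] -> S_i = -619 + 8*i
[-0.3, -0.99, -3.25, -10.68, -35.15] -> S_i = -0.30*3.29^i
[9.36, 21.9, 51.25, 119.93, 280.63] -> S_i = 9.36*2.34^i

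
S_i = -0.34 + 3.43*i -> [-0.34, 3.09, 6.52, 9.95, 13.38]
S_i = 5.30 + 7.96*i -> [5.3, 13.26, 21.22, 29.18, 37.14]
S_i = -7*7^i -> [-7, -49, -343, -2401, -16807]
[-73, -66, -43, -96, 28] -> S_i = Random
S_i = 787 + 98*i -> [787, 885, 983, 1081, 1179]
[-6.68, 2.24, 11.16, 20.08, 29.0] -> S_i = -6.68 + 8.92*i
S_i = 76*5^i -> [76, 380, 1900, 9500, 47500]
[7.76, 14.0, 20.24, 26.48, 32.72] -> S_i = 7.76 + 6.24*i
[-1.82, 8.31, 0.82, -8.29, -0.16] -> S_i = Random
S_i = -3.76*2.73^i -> [-3.76, -10.26, -28.02, -76.5, -208.85]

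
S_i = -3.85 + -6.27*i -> [-3.85, -10.12, -16.39, -22.66, -28.93]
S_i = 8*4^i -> [8, 32, 128, 512, 2048]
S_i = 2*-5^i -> [2, -10, 50, -250, 1250]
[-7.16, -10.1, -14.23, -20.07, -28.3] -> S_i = -7.16*1.41^i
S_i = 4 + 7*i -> [4, 11, 18, 25, 32]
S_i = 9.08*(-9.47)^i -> [9.08, -85.99, 814.3, -7711.45, 73027.39]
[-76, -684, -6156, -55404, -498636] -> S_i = -76*9^i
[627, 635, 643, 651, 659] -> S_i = 627 + 8*i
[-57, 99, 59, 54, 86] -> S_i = Random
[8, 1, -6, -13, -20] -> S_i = 8 + -7*i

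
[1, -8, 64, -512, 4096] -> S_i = 1*-8^i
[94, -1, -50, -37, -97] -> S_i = Random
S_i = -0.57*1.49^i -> [-0.57, -0.85, -1.27, -1.89, -2.81]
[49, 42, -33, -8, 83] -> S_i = Random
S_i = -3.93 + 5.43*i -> [-3.93, 1.5, 6.93, 12.36, 17.79]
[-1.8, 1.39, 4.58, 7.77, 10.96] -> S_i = -1.80 + 3.19*i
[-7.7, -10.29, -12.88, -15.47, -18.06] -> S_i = -7.70 + -2.59*i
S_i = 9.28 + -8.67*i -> [9.28, 0.61, -8.06, -16.73, -25.4]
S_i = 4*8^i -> [4, 32, 256, 2048, 16384]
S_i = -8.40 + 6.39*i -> [-8.4, -2.01, 4.38, 10.77, 17.16]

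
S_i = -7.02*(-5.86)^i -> [-7.02, 41.14, -241.06, 1412.63, -8278.04]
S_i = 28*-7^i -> [28, -196, 1372, -9604, 67228]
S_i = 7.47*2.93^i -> [7.47, 21.89, 64.13, 187.9, 550.54]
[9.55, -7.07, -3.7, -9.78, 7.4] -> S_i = Random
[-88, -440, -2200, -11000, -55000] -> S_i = -88*5^i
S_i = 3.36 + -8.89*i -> [3.36, -5.53, -14.42, -23.31, -32.2]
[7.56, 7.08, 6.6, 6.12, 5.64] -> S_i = 7.56 + -0.48*i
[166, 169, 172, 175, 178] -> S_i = 166 + 3*i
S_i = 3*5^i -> [3, 15, 75, 375, 1875]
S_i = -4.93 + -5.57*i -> [-4.93, -10.5, -16.07, -21.64, -27.21]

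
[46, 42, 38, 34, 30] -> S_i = 46 + -4*i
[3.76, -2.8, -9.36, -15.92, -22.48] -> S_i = 3.76 + -6.56*i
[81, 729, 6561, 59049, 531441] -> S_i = 81*9^i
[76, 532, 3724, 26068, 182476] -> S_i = 76*7^i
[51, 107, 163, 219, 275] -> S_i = 51 + 56*i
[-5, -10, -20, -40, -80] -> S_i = -5*2^i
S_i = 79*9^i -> [79, 711, 6399, 57591, 518319]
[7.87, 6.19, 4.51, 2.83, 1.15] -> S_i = 7.87 + -1.68*i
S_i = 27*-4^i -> [27, -108, 432, -1728, 6912]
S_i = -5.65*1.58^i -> [-5.65, -8.93, -14.1, -22.29, -35.21]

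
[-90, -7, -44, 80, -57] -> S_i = Random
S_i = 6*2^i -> [6, 12, 24, 48, 96]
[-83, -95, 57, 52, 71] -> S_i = Random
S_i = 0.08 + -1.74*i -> [0.08, -1.66, -3.4, -5.14, -6.88]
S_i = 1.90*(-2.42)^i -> [1.9, -4.6, 11.13, -26.93, 65.17]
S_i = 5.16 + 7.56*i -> [5.16, 12.72, 20.28, 27.84, 35.4]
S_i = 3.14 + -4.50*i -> [3.14, -1.36, -5.86, -10.36, -14.86]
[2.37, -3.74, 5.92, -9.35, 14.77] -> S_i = 2.37*(-1.58)^i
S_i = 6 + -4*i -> [6, 2, -2, -6, -10]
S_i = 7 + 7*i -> [7, 14, 21, 28, 35]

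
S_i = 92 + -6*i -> [92, 86, 80, 74, 68]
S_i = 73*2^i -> [73, 146, 292, 584, 1168]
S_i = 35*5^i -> [35, 175, 875, 4375, 21875]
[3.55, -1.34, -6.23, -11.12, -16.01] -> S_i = 3.55 + -4.89*i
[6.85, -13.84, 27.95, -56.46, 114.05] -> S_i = 6.85*(-2.02)^i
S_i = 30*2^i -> [30, 60, 120, 240, 480]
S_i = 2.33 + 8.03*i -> [2.33, 10.36, 18.39, 26.42, 34.45]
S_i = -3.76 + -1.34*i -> [-3.76, -5.1, -6.44, -7.78, -9.12]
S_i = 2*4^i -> [2, 8, 32, 128, 512]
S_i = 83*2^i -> [83, 166, 332, 664, 1328]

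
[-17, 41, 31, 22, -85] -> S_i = Random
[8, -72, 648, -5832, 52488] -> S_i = 8*-9^i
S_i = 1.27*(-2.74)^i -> [1.27, -3.48, 9.53, -26.12, 71.58]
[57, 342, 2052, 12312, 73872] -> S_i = 57*6^i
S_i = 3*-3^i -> [3, -9, 27, -81, 243]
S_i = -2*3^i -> [-2, -6, -18, -54, -162]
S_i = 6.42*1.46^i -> [6.42, 9.37, 13.68, 19.98, 29.17]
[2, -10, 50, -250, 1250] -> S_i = 2*-5^i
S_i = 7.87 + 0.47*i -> [7.87, 8.34, 8.81, 9.28, 9.75]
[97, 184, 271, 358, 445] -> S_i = 97 + 87*i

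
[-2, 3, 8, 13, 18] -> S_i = -2 + 5*i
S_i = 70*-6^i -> [70, -420, 2520, -15120, 90720]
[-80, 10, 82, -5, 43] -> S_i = Random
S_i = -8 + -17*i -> [-8, -25, -42, -59, -76]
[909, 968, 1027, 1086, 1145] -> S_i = 909 + 59*i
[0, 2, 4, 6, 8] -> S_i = 0 + 2*i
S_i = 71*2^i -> [71, 142, 284, 568, 1136]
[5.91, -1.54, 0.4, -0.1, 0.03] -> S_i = 5.91*(-0.26)^i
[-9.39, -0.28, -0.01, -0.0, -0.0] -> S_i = -9.39*0.03^i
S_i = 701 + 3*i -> [701, 704, 707, 710, 713]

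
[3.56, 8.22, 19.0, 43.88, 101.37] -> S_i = 3.56*2.31^i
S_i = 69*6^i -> [69, 414, 2484, 14904, 89424]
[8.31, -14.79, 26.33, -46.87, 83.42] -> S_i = 8.31*(-1.78)^i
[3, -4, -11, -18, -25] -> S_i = 3 + -7*i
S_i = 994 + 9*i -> [994, 1003, 1012, 1021, 1030]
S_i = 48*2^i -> [48, 96, 192, 384, 768]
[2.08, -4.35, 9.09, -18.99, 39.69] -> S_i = 2.08*(-2.09)^i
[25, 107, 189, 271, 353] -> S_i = 25 + 82*i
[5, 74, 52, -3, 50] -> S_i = Random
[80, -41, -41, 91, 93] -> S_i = Random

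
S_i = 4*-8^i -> [4, -32, 256, -2048, 16384]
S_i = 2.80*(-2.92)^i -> [2.8, -8.18, 23.87, -69.71, 203.56]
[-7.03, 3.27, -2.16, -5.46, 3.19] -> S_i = Random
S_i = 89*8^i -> [89, 712, 5696, 45568, 364544]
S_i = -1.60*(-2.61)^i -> [-1.6, 4.18, -10.9, 28.45, -74.25]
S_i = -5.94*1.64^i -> [-5.94, -9.74, -15.98, -26.2, -42.97]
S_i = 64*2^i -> [64, 128, 256, 512, 1024]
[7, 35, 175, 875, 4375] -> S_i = 7*5^i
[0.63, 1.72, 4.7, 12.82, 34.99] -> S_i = 0.63*2.73^i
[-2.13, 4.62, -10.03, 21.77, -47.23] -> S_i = -2.13*(-2.17)^i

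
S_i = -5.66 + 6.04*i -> [-5.66, 0.38, 6.42, 12.46, 18.5]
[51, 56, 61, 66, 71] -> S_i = 51 + 5*i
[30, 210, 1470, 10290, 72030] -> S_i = 30*7^i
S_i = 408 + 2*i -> [408, 410, 412, 414, 416]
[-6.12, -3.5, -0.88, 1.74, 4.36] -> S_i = -6.12 + 2.62*i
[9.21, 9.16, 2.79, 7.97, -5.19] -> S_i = Random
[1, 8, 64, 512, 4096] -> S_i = 1*8^i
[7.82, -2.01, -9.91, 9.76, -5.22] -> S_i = Random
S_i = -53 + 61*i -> [-53, 8, 69, 130, 191]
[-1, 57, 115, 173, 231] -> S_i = -1 + 58*i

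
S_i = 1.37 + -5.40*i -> [1.37, -4.03, -9.43, -14.83, -20.23]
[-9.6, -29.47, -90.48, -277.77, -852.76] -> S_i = -9.60*3.07^i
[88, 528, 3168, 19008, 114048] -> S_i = 88*6^i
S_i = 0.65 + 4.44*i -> [0.65, 5.09, 9.53, 13.97, 18.41]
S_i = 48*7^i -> [48, 336, 2352, 16464, 115248]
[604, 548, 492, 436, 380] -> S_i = 604 + -56*i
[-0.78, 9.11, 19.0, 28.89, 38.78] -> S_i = -0.78 + 9.89*i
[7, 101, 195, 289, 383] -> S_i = 7 + 94*i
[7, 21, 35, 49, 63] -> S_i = 7 + 14*i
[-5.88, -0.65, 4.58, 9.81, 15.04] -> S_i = -5.88 + 5.23*i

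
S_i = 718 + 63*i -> [718, 781, 844, 907, 970]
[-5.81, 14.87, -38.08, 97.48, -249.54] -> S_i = -5.81*(-2.56)^i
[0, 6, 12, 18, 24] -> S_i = 0 + 6*i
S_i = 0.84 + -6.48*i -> [0.84, -5.64, -12.12, -18.6, -25.08]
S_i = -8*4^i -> [-8, -32, -128, -512, -2048]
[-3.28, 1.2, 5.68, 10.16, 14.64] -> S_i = -3.28 + 4.48*i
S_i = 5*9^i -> [5, 45, 405, 3645, 32805]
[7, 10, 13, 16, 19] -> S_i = 7 + 3*i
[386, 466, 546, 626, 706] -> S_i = 386 + 80*i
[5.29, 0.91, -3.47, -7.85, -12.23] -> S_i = 5.29 + -4.38*i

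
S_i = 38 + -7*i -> [38, 31, 24, 17, 10]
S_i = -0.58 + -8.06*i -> [-0.58, -8.64, -16.7, -24.76, -32.82]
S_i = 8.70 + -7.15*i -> [8.7, 1.55, -5.6, -12.75, -19.9]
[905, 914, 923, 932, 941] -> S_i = 905 + 9*i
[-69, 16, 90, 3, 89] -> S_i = Random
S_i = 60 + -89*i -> [60, -29, -118, -207, -296]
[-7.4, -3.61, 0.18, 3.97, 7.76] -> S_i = -7.40 + 3.79*i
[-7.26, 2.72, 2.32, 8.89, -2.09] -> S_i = Random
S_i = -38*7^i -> [-38, -266, -1862, -13034, -91238]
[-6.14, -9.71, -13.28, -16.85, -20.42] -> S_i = -6.14 + -3.57*i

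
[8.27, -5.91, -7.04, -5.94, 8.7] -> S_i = Random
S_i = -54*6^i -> [-54, -324, -1944, -11664, -69984]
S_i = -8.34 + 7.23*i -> [-8.34, -1.11, 6.12, 13.35, 20.58]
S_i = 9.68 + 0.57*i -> [9.68, 10.25, 10.82, 11.39, 11.96]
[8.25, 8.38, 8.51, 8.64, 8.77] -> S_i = 8.25 + 0.13*i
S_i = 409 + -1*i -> [409, 408, 407, 406, 405]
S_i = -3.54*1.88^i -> [-3.54, -6.66, -12.51, -23.52, -44.22]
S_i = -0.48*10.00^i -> [-0.48, -4.8, -48.0, -480.0, -4800.0]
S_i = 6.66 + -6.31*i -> [6.66, 0.35, -5.96, -12.27, -18.58]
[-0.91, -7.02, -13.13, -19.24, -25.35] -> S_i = -0.91 + -6.11*i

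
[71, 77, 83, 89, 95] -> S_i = 71 + 6*i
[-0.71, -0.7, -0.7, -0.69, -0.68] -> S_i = -0.71*0.99^i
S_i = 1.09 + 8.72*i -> [1.09, 9.81, 18.53, 27.25, 35.97]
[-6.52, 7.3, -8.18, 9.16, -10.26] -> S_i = -6.52*(-1.12)^i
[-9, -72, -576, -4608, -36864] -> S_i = -9*8^i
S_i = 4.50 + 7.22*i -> [4.5, 11.72, 18.94, 26.16, 33.38]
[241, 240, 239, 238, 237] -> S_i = 241 + -1*i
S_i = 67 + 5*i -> [67, 72, 77, 82, 87]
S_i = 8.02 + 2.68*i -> [8.02, 10.7, 13.38, 16.06, 18.74]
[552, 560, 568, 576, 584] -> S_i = 552 + 8*i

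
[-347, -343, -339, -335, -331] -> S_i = -347 + 4*i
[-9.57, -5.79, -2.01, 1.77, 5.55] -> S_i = -9.57 + 3.78*i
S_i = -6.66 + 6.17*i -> [-6.66, -0.49, 5.68, 11.85, 18.02]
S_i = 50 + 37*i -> [50, 87, 124, 161, 198]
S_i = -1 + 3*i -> [-1, 2, 5, 8, 11]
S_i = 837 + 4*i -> [837, 841, 845, 849, 853]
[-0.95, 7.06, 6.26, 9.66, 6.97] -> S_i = Random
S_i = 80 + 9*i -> [80, 89, 98, 107, 116]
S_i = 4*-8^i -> [4, -32, 256, -2048, 16384]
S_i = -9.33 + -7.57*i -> [-9.33, -16.9, -24.47, -32.04, -39.61]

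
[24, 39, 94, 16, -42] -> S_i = Random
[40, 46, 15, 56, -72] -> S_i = Random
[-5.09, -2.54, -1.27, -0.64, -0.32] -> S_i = -5.09*0.50^i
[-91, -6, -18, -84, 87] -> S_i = Random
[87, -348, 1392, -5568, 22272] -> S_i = 87*-4^i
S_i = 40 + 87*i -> [40, 127, 214, 301, 388]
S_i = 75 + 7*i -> [75, 82, 89, 96, 103]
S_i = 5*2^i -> [5, 10, 20, 40, 80]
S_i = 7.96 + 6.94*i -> [7.96, 14.9, 21.84, 28.78, 35.72]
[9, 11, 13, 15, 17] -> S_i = 9 + 2*i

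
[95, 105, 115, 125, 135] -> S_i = 95 + 10*i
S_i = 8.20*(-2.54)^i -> [8.2, -20.83, 52.9, -134.37, 341.31]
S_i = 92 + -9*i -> [92, 83, 74, 65, 56]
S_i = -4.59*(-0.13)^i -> [-4.59, 0.6, -0.08, 0.01, -0.0]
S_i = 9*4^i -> [9, 36, 144, 576, 2304]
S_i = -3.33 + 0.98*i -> [-3.33, -2.35, -1.37, -0.39, 0.59]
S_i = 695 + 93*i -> [695, 788, 881, 974, 1067]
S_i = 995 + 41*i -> [995, 1036, 1077, 1118, 1159]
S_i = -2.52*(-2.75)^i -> [-2.52, 6.93, -19.06, 52.41, -144.12]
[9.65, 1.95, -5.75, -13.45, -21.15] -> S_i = 9.65 + -7.70*i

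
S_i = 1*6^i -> [1, 6, 36, 216, 1296]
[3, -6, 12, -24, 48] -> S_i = 3*-2^i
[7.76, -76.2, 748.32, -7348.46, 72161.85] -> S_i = 7.76*(-9.82)^i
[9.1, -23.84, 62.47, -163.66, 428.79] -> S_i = 9.10*(-2.62)^i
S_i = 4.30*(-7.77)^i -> [4.3, -33.41, 259.6, -2017.12, 15673.01]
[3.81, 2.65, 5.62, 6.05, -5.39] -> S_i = Random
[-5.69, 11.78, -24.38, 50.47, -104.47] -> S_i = -5.69*(-2.07)^i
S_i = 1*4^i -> [1, 4, 16, 64, 256]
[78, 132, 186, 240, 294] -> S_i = 78 + 54*i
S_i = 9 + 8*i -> [9, 17, 25, 33, 41]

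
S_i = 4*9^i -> [4, 36, 324, 2916, 26244]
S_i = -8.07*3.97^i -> [-8.07, -32.04, -127.19, -504.95, -2004.64]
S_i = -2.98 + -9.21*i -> [-2.98, -12.19, -21.4, -30.61, -39.82]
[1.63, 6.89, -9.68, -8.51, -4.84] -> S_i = Random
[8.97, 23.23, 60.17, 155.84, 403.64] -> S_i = 8.97*2.59^i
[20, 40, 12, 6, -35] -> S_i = Random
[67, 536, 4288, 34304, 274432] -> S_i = 67*8^i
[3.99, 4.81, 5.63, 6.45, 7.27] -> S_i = 3.99 + 0.82*i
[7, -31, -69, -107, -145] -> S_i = 7 + -38*i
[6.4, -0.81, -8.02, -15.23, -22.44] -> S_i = 6.40 + -7.21*i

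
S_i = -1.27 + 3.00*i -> [-1.27, 1.73, 4.73, 7.73, 10.73]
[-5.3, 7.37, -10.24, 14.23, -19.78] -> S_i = -5.30*(-1.39)^i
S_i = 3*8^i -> [3, 24, 192, 1536, 12288]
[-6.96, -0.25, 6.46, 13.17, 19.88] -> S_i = -6.96 + 6.71*i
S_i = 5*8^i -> [5, 40, 320, 2560, 20480]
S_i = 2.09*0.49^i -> [2.09, 1.02, 0.5, 0.25, 0.12]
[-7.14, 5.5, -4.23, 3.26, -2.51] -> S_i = -7.14*(-0.77)^i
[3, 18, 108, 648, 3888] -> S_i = 3*6^i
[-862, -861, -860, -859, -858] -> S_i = -862 + 1*i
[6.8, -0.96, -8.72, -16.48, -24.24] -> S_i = 6.80 + -7.76*i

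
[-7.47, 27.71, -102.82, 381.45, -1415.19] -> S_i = -7.47*(-3.71)^i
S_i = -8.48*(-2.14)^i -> [-8.48, 18.15, -38.84, 83.11, -177.85]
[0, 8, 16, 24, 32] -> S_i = 0 + 8*i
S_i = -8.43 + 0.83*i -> [-8.43, -7.6, -6.77, -5.94, -5.11]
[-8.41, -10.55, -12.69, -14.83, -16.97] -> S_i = -8.41 + -2.14*i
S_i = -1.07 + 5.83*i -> [-1.07, 4.76, 10.59, 16.42, 22.25]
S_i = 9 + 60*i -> [9, 69, 129, 189, 249]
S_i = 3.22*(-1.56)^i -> [3.22, -5.02, 7.84, -12.22, 19.07]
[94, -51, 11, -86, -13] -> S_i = Random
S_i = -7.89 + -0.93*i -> [-7.89, -8.82, -9.75, -10.68, -11.61]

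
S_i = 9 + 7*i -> [9, 16, 23, 30, 37]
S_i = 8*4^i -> [8, 32, 128, 512, 2048]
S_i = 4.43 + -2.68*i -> [4.43, 1.75, -0.93, -3.61, -6.29]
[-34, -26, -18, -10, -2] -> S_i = -34 + 8*i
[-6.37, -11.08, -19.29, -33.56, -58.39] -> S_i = -6.37*1.74^i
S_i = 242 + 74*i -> [242, 316, 390, 464, 538]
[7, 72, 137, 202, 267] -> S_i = 7 + 65*i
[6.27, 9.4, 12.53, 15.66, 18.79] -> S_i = 6.27 + 3.13*i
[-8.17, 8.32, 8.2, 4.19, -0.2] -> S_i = Random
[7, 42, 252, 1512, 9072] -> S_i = 7*6^i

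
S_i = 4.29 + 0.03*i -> [4.29, 4.32, 4.35, 4.38, 4.41]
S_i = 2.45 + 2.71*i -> [2.45, 5.16, 7.87, 10.58, 13.29]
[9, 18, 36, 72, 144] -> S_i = 9*2^i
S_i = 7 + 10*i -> [7, 17, 27, 37, 47]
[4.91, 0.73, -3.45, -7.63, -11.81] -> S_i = 4.91 + -4.18*i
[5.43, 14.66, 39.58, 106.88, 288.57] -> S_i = 5.43*2.70^i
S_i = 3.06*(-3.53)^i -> [3.06, -10.8, 38.13, -134.6, 475.14]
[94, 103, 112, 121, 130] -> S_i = 94 + 9*i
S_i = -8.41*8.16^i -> [-8.41, -68.63, -559.98, -4569.48, -37286.93]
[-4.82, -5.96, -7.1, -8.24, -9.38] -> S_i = -4.82 + -1.14*i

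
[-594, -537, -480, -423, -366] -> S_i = -594 + 57*i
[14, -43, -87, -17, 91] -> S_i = Random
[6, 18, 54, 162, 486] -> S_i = 6*3^i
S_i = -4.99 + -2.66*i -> [-4.99, -7.65, -10.31, -12.97, -15.63]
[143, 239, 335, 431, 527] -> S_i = 143 + 96*i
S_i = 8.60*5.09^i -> [8.6, 43.77, 222.81, 1134.1, 5772.57]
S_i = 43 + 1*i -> [43, 44, 45, 46, 47]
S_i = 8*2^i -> [8, 16, 32, 64, 128]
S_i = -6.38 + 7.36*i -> [-6.38, 0.98, 8.34, 15.7, 23.06]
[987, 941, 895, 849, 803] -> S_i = 987 + -46*i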